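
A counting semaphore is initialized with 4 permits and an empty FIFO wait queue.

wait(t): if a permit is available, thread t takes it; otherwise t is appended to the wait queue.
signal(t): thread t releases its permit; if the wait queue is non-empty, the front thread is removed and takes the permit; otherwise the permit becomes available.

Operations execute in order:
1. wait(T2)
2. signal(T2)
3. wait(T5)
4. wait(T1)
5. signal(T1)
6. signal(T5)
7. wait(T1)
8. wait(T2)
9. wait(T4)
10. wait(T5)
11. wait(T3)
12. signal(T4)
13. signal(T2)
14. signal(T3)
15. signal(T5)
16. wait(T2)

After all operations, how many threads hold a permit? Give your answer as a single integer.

Answer: 2

Derivation:
Step 1: wait(T2) -> count=3 queue=[] holders={T2}
Step 2: signal(T2) -> count=4 queue=[] holders={none}
Step 3: wait(T5) -> count=3 queue=[] holders={T5}
Step 4: wait(T1) -> count=2 queue=[] holders={T1,T5}
Step 5: signal(T1) -> count=3 queue=[] holders={T5}
Step 6: signal(T5) -> count=4 queue=[] holders={none}
Step 7: wait(T1) -> count=3 queue=[] holders={T1}
Step 8: wait(T2) -> count=2 queue=[] holders={T1,T2}
Step 9: wait(T4) -> count=1 queue=[] holders={T1,T2,T4}
Step 10: wait(T5) -> count=0 queue=[] holders={T1,T2,T4,T5}
Step 11: wait(T3) -> count=0 queue=[T3] holders={T1,T2,T4,T5}
Step 12: signal(T4) -> count=0 queue=[] holders={T1,T2,T3,T5}
Step 13: signal(T2) -> count=1 queue=[] holders={T1,T3,T5}
Step 14: signal(T3) -> count=2 queue=[] holders={T1,T5}
Step 15: signal(T5) -> count=3 queue=[] holders={T1}
Step 16: wait(T2) -> count=2 queue=[] holders={T1,T2}
Final holders: {T1,T2} -> 2 thread(s)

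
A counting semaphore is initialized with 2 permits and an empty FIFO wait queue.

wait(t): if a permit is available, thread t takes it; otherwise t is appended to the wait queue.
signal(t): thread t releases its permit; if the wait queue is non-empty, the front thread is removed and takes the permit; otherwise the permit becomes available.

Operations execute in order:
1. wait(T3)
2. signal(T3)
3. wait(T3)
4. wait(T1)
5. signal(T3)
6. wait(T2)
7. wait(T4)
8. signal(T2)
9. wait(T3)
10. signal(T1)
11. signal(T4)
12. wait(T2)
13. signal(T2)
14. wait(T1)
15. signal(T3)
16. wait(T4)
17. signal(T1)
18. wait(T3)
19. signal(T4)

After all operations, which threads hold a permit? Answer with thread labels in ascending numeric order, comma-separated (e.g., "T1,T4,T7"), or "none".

Answer: T3

Derivation:
Step 1: wait(T3) -> count=1 queue=[] holders={T3}
Step 2: signal(T3) -> count=2 queue=[] holders={none}
Step 3: wait(T3) -> count=1 queue=[] holders={T3}
Step 4: wait(T1) -> count=0 queue=[] holders={T1,T3}
Step 5: signal(T3) -> count=1 queue=[] holders={T1}
Step 6: wait(T2) -> count=0 queue=[] holders={T1,T2}
Step 7: wait(T4) -> count=0 queue=[T4] holders={T1,T2}
Step 8: signal(T2) -> count=0 queue=[] holders={T1,T4}
Step 9: wait(T3) -> count=0 queue=[T3] holders={T1,T4}
Step 10: signal(T1) -> count=0 queue=[] holders={T3,T4}
Step 11: signal(T4) -> count=1 queue=[] holders={T3}
Step 12: wait(T2) -> count=0 queue=[] holders={T2,T3}
Step 13: signal(T2) -> count=1 queue=[] holders={T3}
Step 14: wait(T1) -> count=0 queue=[] holders={T1,T3}
Step 15: signal(T3) -> count=1 queue=[] holders={T1}
Step 16: wait(T4) -> count=0 queue=[] holders={T1,T4}
Step 17: signal(T1) -> count=1 queue=[] holders={T4}
Step 18: wait(T3) -> count=0 queue=[] holders={T3,T4}
Step 19: signal(T4) -> count=1 queue=[] holders={T3}
Final holders: T3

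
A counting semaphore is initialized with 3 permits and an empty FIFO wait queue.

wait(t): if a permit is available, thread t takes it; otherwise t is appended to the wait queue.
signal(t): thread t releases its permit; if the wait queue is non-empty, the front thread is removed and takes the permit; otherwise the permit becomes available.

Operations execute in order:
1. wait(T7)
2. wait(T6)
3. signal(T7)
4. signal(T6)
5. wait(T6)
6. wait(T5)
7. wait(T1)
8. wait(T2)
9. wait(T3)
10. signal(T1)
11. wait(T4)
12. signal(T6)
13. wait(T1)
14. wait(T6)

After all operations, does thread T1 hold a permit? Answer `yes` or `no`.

Answer: no

Derivation:
Step 1: wait(T7) -> count=2 queue=[] holders={T7}
Step 2: wait(T6) -> count=1 queue=[] holders={T6,T7}
Step 3: signal(T7) -> count=2 queue=[] holders={T6}
Step 4: signal(T6) -> count=3 queue=[] holders={none}
Step 5: wait(T6) -> count=2 queue=[] holders={T6}
Step 6: wait(T5) -> count=1 queue=[] holders={T5,T6}
Step 7: wait(T1) -> count=0 queue=[] holders={T1,T5,T6}
Step 8: wait(T2) -> count=0 queue=[T2] holders={T1,T5,T6}
Step 9: wait(T3) -> count=0 queue=[T2,T3] holders={T1,T5,T6}
Step 10: signal(T1) -> count=0 queue=[T3] holders={T2,T5,T6}
Step 11: wait(T4) -> count=0 queue=[T3,T4] holders={T2,T5,T6}
Step 12: signal(T6) -> count=0 queue=[T4] holders={T2,T3,T5}
Step 13: wait(T1) -> count=0 queue=[T4,T1] holders={T2,T3,T5}
Step 14: wait(T6) -> count=0 queue=[T4,T1,T6] holders={T2,T3,T5}
Final holders: {T2,T3,T5} -> T1 not in holders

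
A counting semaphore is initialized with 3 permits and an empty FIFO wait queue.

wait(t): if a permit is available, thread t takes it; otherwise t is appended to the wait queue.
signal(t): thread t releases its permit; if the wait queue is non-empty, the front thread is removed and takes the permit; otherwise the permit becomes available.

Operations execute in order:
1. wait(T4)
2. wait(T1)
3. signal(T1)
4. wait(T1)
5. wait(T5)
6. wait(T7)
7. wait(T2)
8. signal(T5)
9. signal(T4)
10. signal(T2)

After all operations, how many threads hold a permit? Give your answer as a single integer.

Step 1: wait(T4) -> count=2 queue=[] holders={T4}
Step 2: wait(T1) -> count=1 queue=[] holders={T1,T4}
Step 3: signal(T1) -> count=2 queue=[] holders={T4}
Step 4: wait(T1) -> count=1 queue=[] holders={T1,T4}
Step 5: wait(T5) -> count=0 queue=[] holders={T1,T4,T5}
Step 6: wait(T7) -> count=0 queue=[T7] holders={T1,T4,T5}
Step 7: wait(T2) -> count=0 queue=[T7,T2] holders={T1,T4,T5}
Step 8: signal(T5) -> count=0 queue=[T2] holders={T1,T4,T7}
Step 9: signal(T4) -> count=0 queue=[] holders={T1,T2,T7}
Step 10: signal(T2) -> count=1 queue=[] holders={T1,T7}
Final holders: {T1,T7} -> 2 thread(s)

Answer: 2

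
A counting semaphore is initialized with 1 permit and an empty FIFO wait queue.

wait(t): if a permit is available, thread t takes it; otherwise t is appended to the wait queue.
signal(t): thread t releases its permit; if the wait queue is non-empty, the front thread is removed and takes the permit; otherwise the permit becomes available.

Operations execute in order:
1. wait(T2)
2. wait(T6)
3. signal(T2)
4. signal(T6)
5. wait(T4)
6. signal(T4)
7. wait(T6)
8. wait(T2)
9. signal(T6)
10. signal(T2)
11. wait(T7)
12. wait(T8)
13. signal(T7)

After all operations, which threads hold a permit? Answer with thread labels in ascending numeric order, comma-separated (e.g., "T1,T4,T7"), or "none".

Answer: T8

Derivation:
Step 1: wait(T2) -> count=0 queue=[] holders={T2}
Step 2: wait(T6) -> count=0 queue=[T6] holders={T2}
Step 3: signal(T2) -> count=0 queue=[] holders={T6}
Step 4: signal(T6) -> count=1 queue=[] holders={none}
Step 5: wait(T4) -> count=0 queue=[] holders={T4}
Step 6: signal(T4) -> count=1 queue=[] holders={none}
Step 7: wait(T6) -> count=0 queue=[] holders={T6}
Step 8: wait(T2) -> count=0 queue=[T2] holders={T6}
Step 9: signal(T6) -> count=0 queue=[] holders={T2}
Step 10: signal(T2) -> count=1 queue=[] holders={none}
Step 11: wait(T7) -> count=0 queue=[] holders={T7}
Step 12: wait(T8) -> count=0 queue=[T8] holders={T7}
Step 13: signal(T7) -> count=0 queue=[] holders={T8}
Final holders: T8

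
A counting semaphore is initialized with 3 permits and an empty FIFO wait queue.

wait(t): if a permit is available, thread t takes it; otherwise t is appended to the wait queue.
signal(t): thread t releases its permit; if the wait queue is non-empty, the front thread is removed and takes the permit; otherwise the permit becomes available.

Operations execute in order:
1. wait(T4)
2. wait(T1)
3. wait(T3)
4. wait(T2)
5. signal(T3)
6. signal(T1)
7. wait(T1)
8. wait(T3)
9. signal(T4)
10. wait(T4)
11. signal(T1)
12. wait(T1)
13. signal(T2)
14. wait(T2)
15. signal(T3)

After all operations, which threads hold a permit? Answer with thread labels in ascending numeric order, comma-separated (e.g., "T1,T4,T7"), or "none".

Step 1: wait(T4) -> count=2 queue=[] holders={T4}
Step 2: wait(T1) -> count=1 queue=[] holders={T1,T4}
Step 3: wait(T3) -> count=0 queue=[] holders={T1,T3,T4}
Step 4: wait(T2) -> count=0 queue=[T2] holders={T1,T3,T4}
Step 5: signal(T3) -> count=0 queue=[] holders={T1,T2,T4}
Step 6: signal(T1) -> count=1 queue=[] holders={T2,T4}
Step 7: wait(T1) -> count=0 queue=[] holders={T1,T2,T4}
Step 8: wait(T3) -> count=0 queue=[T3] holders={T1,T2,T4}
Step 9: signal(T4) -> count=0 queue=[] holders={T1,T2,T3}
Step 10: wait(T4) -> count=0 queue=[T4] holders={T1,T2,T3}
Step 11: signal(T1) -> count=0 queue=[] holders={T2,T3,T4}
Step 12: wait(T1) -> count=0 queue=[T1] holders={T2,T3,T4}
Step 13: signal(T2) -> count=0 queue=[] holders={T1,T3,T4}
Step 14: wait(T2) -> count=0 queue=[T2] holders={T1,T3,T4}
Step 15: signal(T3) -> count=0 queue=[] holders={T1,T2,T4}
Final holders: T1,T2,T4

Answer: T1,T2,T4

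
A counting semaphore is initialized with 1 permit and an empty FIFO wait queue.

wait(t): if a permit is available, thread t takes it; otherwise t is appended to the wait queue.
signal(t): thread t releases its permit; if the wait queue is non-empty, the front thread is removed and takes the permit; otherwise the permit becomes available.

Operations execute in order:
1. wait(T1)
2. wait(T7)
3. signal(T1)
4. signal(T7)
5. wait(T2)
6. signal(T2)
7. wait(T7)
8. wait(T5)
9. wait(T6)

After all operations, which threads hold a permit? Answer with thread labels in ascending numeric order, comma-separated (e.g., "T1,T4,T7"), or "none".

Step 1: wait(T1) -> count=0 queue=[] holders={T1}
Step 2: wait(T7) -> count=0 queue=[T7] holders={T1}
Step 3: signal(T1) -> count=0 queue=[] holders={T7}
Step 4: signal(T7) -> count=1 queue=[] holders={none}
Step 5: wait(T2) -> count=0 queue=[] holders={T2}
Step 6: signal(T2) -> count=1 queue=[] holders={none}
Step 7: wait(T7) -> count=0 queue=[] holders={T7}
Step 8: wait(T5) -> count=0 queue=[T5] holders={T7}
Step 9: wait(T6) -> count=0 queue=[T5,T6] holders={T7}
Final holders: T7

Answer: T7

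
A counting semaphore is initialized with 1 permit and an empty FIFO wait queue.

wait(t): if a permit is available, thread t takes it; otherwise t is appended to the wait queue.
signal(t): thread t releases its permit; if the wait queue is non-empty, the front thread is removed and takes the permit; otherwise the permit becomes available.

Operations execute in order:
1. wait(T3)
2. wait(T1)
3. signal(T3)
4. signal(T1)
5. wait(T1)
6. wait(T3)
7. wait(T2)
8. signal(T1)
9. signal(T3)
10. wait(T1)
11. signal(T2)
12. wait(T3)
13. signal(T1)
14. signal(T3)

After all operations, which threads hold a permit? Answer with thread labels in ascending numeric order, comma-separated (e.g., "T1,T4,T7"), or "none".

Step 1: wait(T3) -> count=0 queue=[] holders={T3}
Step 2: wait(T1) -> count=0 queue=[T1] holders={T3}
Step 3: signal(T3) -> count=0 queue=[] holders={T1}
Step 4: signal(T1) -> count=1 queue=[] holders={none}
Step 5: wait(T1) -> count=0 queue=[] holders={T1}
Step 6: wait(T3) -> count=0 queue=[T3] holders={T1}
Step 7: wait(T2) -> count=0 queue=[T3,T2] holders={T1}
Step 8: signal(T1) -> count=0 queue=[T2] holders={T3}
Step 9: signal(T3) -> count=0 queue=[] holders={T2}
Step 10: wait(T1) -> count=0 queue=[T1] holders={T2}
Step 11: signal(T2) -> count=0 queue=[] holders={T1}
Step 12: wait(T3) -> count=0 queue=[T3] holders={T1}
Step 13: signal(T1) -> count=0 queue=[] holders={T3}
Step 14: signal(T3) -> count=1 queue=[] holders={none}
Final holders: none

Answer: none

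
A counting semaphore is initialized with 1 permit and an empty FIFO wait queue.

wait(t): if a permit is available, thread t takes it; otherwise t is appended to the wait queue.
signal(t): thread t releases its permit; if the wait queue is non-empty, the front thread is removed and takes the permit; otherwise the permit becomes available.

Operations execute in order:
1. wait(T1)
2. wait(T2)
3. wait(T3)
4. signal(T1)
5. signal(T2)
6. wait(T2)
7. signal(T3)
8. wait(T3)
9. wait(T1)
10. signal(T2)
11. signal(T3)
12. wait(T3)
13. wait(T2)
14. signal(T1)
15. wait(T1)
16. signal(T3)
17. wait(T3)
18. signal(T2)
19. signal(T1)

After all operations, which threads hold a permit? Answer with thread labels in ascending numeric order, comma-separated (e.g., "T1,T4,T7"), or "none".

Step 1: wait(T1) -> count=0 queue=[] holders={T1}
Step 2: wait(T2) -> count=0 queue=[T2] holders={T1}
Step 3: wait(T3) -> count=0 queue=[T2,T3] holders={T1}
Step 4: signal(T1) -> count=0 queue=[T3] holders={T2}
Step 5: signal(T2) -> count=0 queue=[] holders={T3}
Step 6: wait(T2) -> count=0 queue=[T2] holders={T3}
Step 7: signal(T3) -> count=0 queue=[] holders={T2}
Step 8: wait(T3) -> count=0 queue=[T3] holders={T2}
Step 9: wait(T1) -> count=0 queue=[T3,T1] holders={T2}
Step 10: signal(T2) -> count=0 queue=[T1] holders={T3}
Step 11: signal(T3) -> count=0 queue=[] holders={T1}
Step 12: wait(T3) -> count=0 queue=[T3] holders={T1}
Step 13: wait(T2) -> count=0 queue=[T3,T2] holders={T1}
Step 14: signal(T1) -> count=0 queue=[T2] holders={T3}
Step 15: wait(T1) -> count=0 queue=[T2,T1] holders={T3}
Step 16: signal(T3) -> count=0 queue=[T1] holders={T2}
Step 17: wait(T3) -> count=0 queue=[T1,T3] holders={T2}
Step 18: signal(T2) -> count=0 queue=[T3] holders={T1}
Step 19: signal(T1) -> count=0 queue=[] holders={T3}
Final holders: T3

Answer: T3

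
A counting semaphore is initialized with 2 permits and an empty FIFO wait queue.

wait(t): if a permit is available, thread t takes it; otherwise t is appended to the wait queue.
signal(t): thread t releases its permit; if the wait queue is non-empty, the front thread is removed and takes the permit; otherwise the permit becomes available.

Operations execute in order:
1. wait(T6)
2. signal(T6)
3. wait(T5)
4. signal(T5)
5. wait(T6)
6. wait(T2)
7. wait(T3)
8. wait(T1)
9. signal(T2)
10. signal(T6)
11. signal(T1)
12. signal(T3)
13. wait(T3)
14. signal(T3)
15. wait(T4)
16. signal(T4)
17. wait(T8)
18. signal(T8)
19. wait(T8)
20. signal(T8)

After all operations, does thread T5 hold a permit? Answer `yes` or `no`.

Answer: no

Derivation:
Step 1: wait(T6) -> count=1 queue=[] holders={T6}
Step 2: signal(T6) -> count=2 queue=[] holders={none}
Step 3: wait(T5) -> count=1 queue=[] holders={T5}
Step 4: signal(T5) -> count=2 queue=[] holders={none}
Step 5: wait(T6) -> count=1 queue=[] holders={T6}
Step 6: wait(T2) -> count=0 queue=[] holders={T2,T6}
Step 7: wait(T3) -> count=0 queue=[T3] holders={T2,T6}
Step 8: wait(T1) -> count=0 queue=[T3,T1] holders={T2,T6}
Step 9: signal(T2) -> count=0 queue=[T1] holders={T3,T6}
Step 10: signal(T6) -> count=0 queue=[] holders={T1,T3}
Step 11: signal(T1) -> count=1 queue=[] holders={T3}
Step 12: signal(T3) -> count=2 queue=[] holders={none}
Step 13: wait(T3) -> count=1 queue=[] holders={T3}
Step 14: signal(T3) -> count=2 queue=[] holders={none}
Step 15: wait(T4) -> count=1 queue=[] holders={T4}
Step 16: signal(T4) -> count=2 queue=[] holders={none}
Step 17: wait(T8) -> count=1 queue=[] holders={T8}
Step 18: signal(T8) -> count=2 queue=[] holders={none}
Step 19: wait(T8) -> count=1 queue=[] holders={T8}
Step 20: signal(T8) -> count=2 queue=[] holders={none}
Final holders: {none} -> T5 not in holders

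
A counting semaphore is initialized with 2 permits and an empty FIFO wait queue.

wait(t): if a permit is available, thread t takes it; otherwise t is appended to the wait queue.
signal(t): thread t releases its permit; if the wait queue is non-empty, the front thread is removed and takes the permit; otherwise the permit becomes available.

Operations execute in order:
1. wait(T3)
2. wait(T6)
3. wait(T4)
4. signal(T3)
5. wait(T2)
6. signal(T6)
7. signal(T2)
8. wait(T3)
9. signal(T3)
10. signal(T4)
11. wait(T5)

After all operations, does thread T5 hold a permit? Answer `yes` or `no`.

Answer: yes

Derivation:
Step 1: wait(T3) -> count=1 queue=[] holders={T3}
Step 2: wait(T6) -> count=0 queue=[] holders={T3,T6}
Step 3: wait(T4) -> count=0 queue=[T4] holders={T3,T6}
Step 4: signal(T3) -> count=0 queue=[] holders={T4,T6}
Step 5: wait(T2) -> count=0 queue=[T2] holders={T4,T6}
Step 6: signal(T6) -> count=0 queue=[] holders={T2,T4}
Step 7: signal(T2) -> count=1 queue=[] holders={T4}
Step 8: wait(T3) -> count=0 queue=[] holders={T3,T4}
Step 9: signal(T3) -> count=1 queue=[] holders={T4}
Step 10: signal(T4) -> count=2 queue=[] holders={none}
Step 11: wait(T5) -> count=1 queue=[] holders={T5}
Final holders: {T5} -> T5 in holders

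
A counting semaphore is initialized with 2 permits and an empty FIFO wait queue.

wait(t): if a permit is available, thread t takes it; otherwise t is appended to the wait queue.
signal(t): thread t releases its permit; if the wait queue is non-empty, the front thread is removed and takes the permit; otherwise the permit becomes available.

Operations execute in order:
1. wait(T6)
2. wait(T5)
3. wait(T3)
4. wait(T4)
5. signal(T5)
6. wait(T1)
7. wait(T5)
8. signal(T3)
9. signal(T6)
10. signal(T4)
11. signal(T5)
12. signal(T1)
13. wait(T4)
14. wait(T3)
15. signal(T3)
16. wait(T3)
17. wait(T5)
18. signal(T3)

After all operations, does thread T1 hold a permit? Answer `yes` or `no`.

Step 1: wait(T6) -> count=1 queue=[] holders={T6}
Step 2: wait(T5) -> count=0 queue=[] holders={T5,T6}
Step 3: wait(T3) -> count=0 queue=[T3] holders={T5,T6}
Step 4: wait(T4) -> count=0 queue=[T3,T4] holders={T5,T6}
Step 5: signal(T5) -> count=0 queue=[T4] holders={T3,T6}
Step 6: wait(T1) -> count=0 queue=[T4,T1] holders={T3,T6}
Step 7: wait(T5) -> count=0 queue=[T4,T1,T5] holders={T3,T6}
Step 8: signal(T3) -> count=0 queue=[T1,T5] holders={T4,T6}
Step 9: signal(T6) -> count=0 queue=[T5] holders={T1,T4}
Step 10: signal(T4) -> count=0 queue=[] holders={T1,T5}
Step 11: signal(T5) -> count=1 queue=[] holders={T1}
Step 12: signal(T1) -> count=2 queue=[] holders={none}
Step 13: wait(T4) -> count=1 queue=[] holders={T4}
Step 14: wait(T3) -> count=0 queue=[] holders={T3,T4}
Step 15: signal(T3) -> count=1 queue=[] holders={T4}
Step 16: wait(T3) -> count=0 queue=[] holders={T3,T4}
Step 17: wait(T5) -> count=0 queue=[T5] holders={T3,T4}
Step 18: signal(T3) -> count=0 queue=[] holders={T4,T5}
Final holders: {T4,T5} -> T1 not in holders

Answer: no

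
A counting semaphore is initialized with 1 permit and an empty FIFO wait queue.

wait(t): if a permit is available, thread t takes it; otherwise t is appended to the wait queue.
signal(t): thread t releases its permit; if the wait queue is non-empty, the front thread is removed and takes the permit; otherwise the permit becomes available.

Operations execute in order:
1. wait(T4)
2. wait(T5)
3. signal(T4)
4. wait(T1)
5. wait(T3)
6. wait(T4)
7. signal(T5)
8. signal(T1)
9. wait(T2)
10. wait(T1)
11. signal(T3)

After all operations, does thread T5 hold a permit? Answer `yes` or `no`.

Step 1: wait(T4) -> count=0 queue=[] holders={T4}
Step 2: wait(T5) -> count=0 queue=[T5] holders={T4}
Step 3: signal(T4) -> count=0 queue=[] holders={T5}
Step 4: wait(T1) -> count=0 queue=[T1] holders={T5}
Step 5: wait(T3) -> count=0 queue=[T1,T3] holders={T5}
Step 6: wait(T4) -> count=0 queue=[T1,T3,T4] holders={T5}
Step 7: signal(T5) -> count=0 queue=[T3,T4] holders={T1}
Step 8: signal(T1) -> count=0 queue=[T4] holders={T3}
Step 9: wait(T2) -> count=0 queue=[T4,T2] holders={T3}
Step 10: wait(T1) -> count=0 queue=[T4,T2,T1] holders={T3}
Step 11: signal(T3) -> count=0 queue=[T2,T1] holders={T4}
Final holders: {T4} -> T5 not in holders

Answer: no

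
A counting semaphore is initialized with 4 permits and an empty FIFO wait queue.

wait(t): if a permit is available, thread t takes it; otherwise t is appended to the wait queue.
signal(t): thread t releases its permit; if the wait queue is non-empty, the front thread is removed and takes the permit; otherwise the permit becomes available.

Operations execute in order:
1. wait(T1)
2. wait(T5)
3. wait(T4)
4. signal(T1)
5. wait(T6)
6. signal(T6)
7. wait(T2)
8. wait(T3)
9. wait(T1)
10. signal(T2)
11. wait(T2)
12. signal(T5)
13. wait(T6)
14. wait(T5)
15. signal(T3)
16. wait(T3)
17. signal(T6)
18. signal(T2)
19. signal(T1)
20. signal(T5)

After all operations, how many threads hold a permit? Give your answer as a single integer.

Answer: 2

Derivation:
Step 1: wait(T1) -> count=3 queue=[] holders={T1}
Step 2: wait(T5) -> count=2 queue=[] holders={T1,T5}
Step 3: wait(T4) -> count=1 queue=[] holders={T1,T4,T5}
Step 4: signal(T1) -> count=2 queue=[] holders={T4,T5}
Step 5: wait(T6) -> count=1 queue=[] holders={T4,T5,T6}
Step 6: signal(T6) -> count=2 queue=[] holders={T4,T5}
Step 7: wait(T2) -> count=1 queue=[] holders={T2,T4,T5}
Step 8: wait(T3) -> count=0 queue=[] holders={T2,T3,T4,T5}
Step 9: wait(T1) -> count=0 queue=[T1] holders={T2,T3,T4,T5}
Step 10: signal(T2) -> count=0 queue=[] holders={T1,T3,T4,T5}
Step 11: wait(T2) -> count=0 queue=[T2] holders={T1,T3,T4,T5}
Step 12: signal(T5) -> count=0 queue=[] holders={T1,T2,T3,T4}
Step 13: wait(T6) -> count=0 queue=[T6] holders={T1,T2,T3,T4}
Step 14: wait(T5) -> count=0 queue=[T6,T5] holders={T1,T2,T3,T4}
Step 15: signal(T3) -> count=0 queue=[T5] holders={T1,T2,T4,T6}
Step 16: wait(T3) -> count=0 queue=[T5,T3] holders={T1,T2,T4,T6}
Step 17: signal(T6) -> count=0 queue=[T3] holders={T1,T2,T4,T5}
Step 18: signal(T2) -> count=0 queue=[] holders={T1,T3,T4,T5}
Step 19: signal(T1) -> count=1 queue=[] holders={T3,T4,T5}
Step 20: signal(T5) -> count=2 queue=[] holders={T3,T4}
Final holders: {T3,T4} -> 2 thread(s)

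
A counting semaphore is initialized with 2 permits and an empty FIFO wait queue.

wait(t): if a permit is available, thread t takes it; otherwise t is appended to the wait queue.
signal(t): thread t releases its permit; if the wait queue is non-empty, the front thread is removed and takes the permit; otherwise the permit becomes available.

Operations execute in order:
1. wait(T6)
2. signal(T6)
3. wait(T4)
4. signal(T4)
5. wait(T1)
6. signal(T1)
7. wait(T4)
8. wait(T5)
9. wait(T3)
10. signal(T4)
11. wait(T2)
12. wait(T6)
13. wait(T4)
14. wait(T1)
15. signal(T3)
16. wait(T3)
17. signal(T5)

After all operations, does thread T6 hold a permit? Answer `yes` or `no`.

Answer: yes

Derivation:
Step 1: wait(T6) -> count=1 queue=[] holders={T6}
Step 2: signal(T6) -> count=2 queue=[] holders={none}
Step 3: wait(T4) -> count=1 queue=[] holders={T4}
Step 4: signal(T4) -> count=2 queue=[] holders={none}
Step 5: wait(T1) -> count=1 queue=[] holders={T1}
Step 6: signal(T1) -> count=2 queue=[] holders={none}
Step 7: wait(T4) -> count=1 queue=[] holders={T4}
Step 8: wait(T5) -> count=0 queue=[] holders={T4,T5}
Step 9: wait(T3) -> count=0 queue=[T3] holders={T4,T5}
Step 10: signal(T4) -> count=0 queue=[] holders={T3,T5}
Step 11: wait(T2) -> count=0 queue=[T2] holders={T3,T5}
Step 12: wait(T6) -> count=0 queue=[T2,T6] holders={T3,T5}
Step 13: wait(T4) -> count=0 queue=[T2,T6,T4] holders={T3,T5}
Step 14: wait(T1) -> count=0 queue=[T2,T6,T4,T1] holders={T3,T5}
Step 15: signal(T3) -> count=0 queue=[T6,T4,T1] holders={T2,T5}
Step 16: wait(T3) -> count=0 queue=[T6,T4,T1,T3] holders={T2,T5}
Step 17: signal(T5) -> count=0 queue=[T4,T1,T3] holders={T2,T6}
Final holders: {T2,T6} -> T6 in holders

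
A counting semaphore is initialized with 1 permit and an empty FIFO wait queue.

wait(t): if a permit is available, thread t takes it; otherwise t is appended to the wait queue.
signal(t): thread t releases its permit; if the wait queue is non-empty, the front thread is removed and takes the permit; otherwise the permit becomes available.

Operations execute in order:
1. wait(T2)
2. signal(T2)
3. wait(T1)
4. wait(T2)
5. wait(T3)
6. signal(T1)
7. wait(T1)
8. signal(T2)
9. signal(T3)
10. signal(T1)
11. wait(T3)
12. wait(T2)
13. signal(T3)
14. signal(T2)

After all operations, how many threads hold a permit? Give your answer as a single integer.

Answer: 0

Derivation:
Step 1: wait(T2) -> count=0 queue=[] holders={T2}
Step 2: signal(T2) -> count=1 queue=[] holders={none}
Step 3: wait(T1) -> count=0 queue=[] holders={T1}
Step 4: wait(T2) -> count=0 queue=[T2] holders={T1}
Step 5: wait(T3) -> count=0 queue=[T2,T3] holders={T1}
Step 6: signal(T1) -> count=0 queue=[T3] holders={T2}
Step 7: wait(T1) -> count=0 queue=[T3,T1] holders={T2}
Step 8: signal(T2) -> count=0 queue=[T1] holders={T3}
Step 9: signal(T3) -> count=0 queue=[] holders={T1}
Step 10: signal(T1) -> count=1 queue=[] holders={none}
Step 11: wait(T3) -> count=0 queue=[] holders={T3}
Step 12: wait(T2) -> count=0 queue=[T2] holders={T3}
Step 13: signal(T3) -> count=0 queue=[] holders={T2}
Step 14: signal(T2) -> count=1 queue=[] holders={none}
Final holders: {none} -> 0 thread(s)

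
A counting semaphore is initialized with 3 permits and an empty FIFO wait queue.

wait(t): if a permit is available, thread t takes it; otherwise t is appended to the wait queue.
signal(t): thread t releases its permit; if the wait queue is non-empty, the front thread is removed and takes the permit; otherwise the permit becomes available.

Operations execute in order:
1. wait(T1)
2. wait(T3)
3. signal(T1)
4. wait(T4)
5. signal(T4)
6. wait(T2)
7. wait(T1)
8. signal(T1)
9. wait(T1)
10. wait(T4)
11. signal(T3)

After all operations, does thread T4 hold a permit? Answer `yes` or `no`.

Step 1: wait(T1) -> count=2 queue=[] holders={T1}
Step 2: wait(T3) -> count=1 queue=[] holders={T1,T3}
Step 3: signal(T1) -> count=2 queue=[] holders={T3}
Step 4: wait(T4) -> count=1 queue=[] holders={T3,T4}
Step 5: signal(T4) -> count=2 queue=[] holders={T3}
Step 6: wait(T2) -> count=1 queue=[] holders={T2,T3}
Step 7: wait(T1) -> count=0 queue=[] holders={T1,T2,T3}
Step 8: signal(T1) -> count=1 queue=[] holders={T2,T3}
Step 9: wait(T1) -> count=0 queue=[] holders={T1,T2,T3}
Step 10: wait(T4) -> count=0 queue=[T4] holders={T1,T2,T3}
Step 11: signal(T3) -> count=0 queue=[] holders={T1,T2,T4}
Final holders: {T1,T2,T4} -> T4 in holders

Answer: yes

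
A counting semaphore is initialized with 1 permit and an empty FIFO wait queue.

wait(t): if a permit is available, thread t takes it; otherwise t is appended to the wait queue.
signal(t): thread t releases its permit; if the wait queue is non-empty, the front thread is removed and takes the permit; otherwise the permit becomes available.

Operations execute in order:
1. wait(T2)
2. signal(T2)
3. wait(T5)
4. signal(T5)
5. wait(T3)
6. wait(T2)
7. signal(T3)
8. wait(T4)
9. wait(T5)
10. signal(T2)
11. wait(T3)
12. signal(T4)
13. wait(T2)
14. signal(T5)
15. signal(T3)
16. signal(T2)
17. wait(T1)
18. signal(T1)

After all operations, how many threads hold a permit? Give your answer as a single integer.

Answer: 0

Derivation:
Step 1: wait(T2) -> count=0 queue=[] holders={T2}
Step 2: signal(T2) -> count=1 queue=[] holders={none}
Step 3: wait(T5) -> count=0 queue=[] holders={T5}
Step 4: signal(T5) -> count=1 queue=[] holders={none}
Step 5: wait(T3) -> count=0 queue=[] holders={T3}
Step 6: wait(T2) -> count=0 queue=[T2] holders={T3}
Step 7: signal(T3) -> count=0 queue=[] holders={T2}
Step 8: wait(T4) -> count=0 queue=[T4] holders={T2}
Step 9: wait(T5) -> count=0 queue=[T4,T5] holders={T2}
Step 10: signal(T2) -> count=0 queue=[T5] holders={T4}
Step 11: wait(T3) -> count=0 queue=[T5,T3] holders={T4}
Step 12: signal(T4) -> count=0 queue=[T3] holders={T5}
Step 13: wait(T2) -> count=0 queue=[T3,T2] holders={T5}
Step 14: signal(T5) -> count=0 queue=[T2] holders={T3}
Step 15: signal(T3) -> count=0 queue=[] holders={T2}
Step 16: signal(T2) -> count=1 queue=[] holders={none}
Step 17: wait(T1) -> count=0 queue=[] holders={T1}
Step 18: signal(T1) -> count=1 queue=[] holders={none}
Final holders: {none} -> 0 thread(s)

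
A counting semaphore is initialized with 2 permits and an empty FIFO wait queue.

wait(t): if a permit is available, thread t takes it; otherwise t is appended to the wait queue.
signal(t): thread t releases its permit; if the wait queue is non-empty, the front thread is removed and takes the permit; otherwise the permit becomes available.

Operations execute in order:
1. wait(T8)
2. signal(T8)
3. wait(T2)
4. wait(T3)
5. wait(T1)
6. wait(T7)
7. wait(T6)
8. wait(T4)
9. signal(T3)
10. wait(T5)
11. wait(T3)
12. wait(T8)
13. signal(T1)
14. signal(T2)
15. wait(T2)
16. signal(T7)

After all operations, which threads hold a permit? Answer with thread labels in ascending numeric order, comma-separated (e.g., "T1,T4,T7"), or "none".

Step 1: wait(T8) -> count=1 queue=[] holders={T8}
Step 2: signal(T8) -> count=2 queue=[] holders={none}
Step 3: wait(T2) -> count=1 queue=[] holders={T2}
Step 4: wait(T3) -> count=0 queue=[] holders={T2,T3}
Step 5: wait(T1) -> count=0 queue=[T1] holders={T2,T3}
Step 6: wait(T7) -> count=0 queue=[T1,T7] holders={T2,T3}
Step 7: wait(T6) -> count=0 queue=[T1,T7,T6] holders={T2,T3}
Step 8: wait(T4) -> count=0 queue=[T1,T7,T6,T4] holders={T2,T3}
Step 9: signal(T3) -> count=0 queue=[T7,T6,T4] holders={T1,T2}
Step 10: wait(T5) -> count=0 queue=[T7,T6,T4,T5] holders={T1,T2}
Step 11: wait(T3) -> count=0 queue=[T7,T6,T4,T5,T3] holders={T1,T2}
Step 12: wait(T8) -> count=0 queue=[T7,T6,T4,T5,T3,T8] holders={T1,T2}
Step 13: signal(T1) -> count=0 queue=[T6,T4,T5,T3,T8] holders={T2,T7}
Step 14: signal(T2) -> count=0 queue=[T4,T5,T3,T8] holders={T6,T7}
Step 15: wait(T2) -> count=0 queue=[T4,T5,T3,T8,T2] holders={T6,T7}
Step 16: signal(T7) -> count=0 queue=[T5,T3,T8,T2] holders={T4,T6}
Final holders: T4,T6

Answer: T4,T6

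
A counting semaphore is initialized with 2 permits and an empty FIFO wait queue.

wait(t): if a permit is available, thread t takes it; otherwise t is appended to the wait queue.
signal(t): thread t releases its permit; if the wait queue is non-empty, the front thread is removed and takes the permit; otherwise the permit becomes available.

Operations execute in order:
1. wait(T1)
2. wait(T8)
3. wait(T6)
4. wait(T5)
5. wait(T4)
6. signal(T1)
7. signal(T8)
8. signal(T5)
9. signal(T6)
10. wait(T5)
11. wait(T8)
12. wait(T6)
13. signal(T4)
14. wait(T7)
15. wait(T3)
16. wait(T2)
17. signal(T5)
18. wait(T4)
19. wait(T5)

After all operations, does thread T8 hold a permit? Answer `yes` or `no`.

Answer: yes

Derivation:
Step 1: wait(T1) -> count=1 queue=[] holders={T1}
Step 2: wait(T8) -> count=0 queue=[] holders={T1,T8}
Step 3: wait(T6) -> count=0 queue=[T6] holders={T1,T8}
Step 4: wait(T5) -> count=0 queue=[T6,T5] holders={T1,T8}
Step 5: wait(T4) -> count=0 queue=[T6,T5,T4] holders={T1,T8}
Step 6: signal(T1) -> count=0 queue=[T5,T4] holders={T6,T8}
Step 7: signal(T8) -> count=0 queue=[T4] holders={T5,T6}
Step 8: signal(T5) -> count=0 queue=[] holders={T4,T6}
Step 9: signal(T6) -> count=1 queue=[] holders={T4}
Step 10: wait(T5) -> count=0 queue=[] holders={T4,T5}
Step 11: wait(T8) -> count=0 queue=[T8] holders={T4,T5}
Step 12: wait(T6) -> count=0 queue=[T8,T6] holders={T4,T5}
Step 13: signal(T4) -> count=0 queue=[T6] holders={T5,T8}
Step 14: wait(T7) -> count=0 queue=[T6,T7] holders={T5,T8}
Step 15: wait(T3) -> count=0 queue=[T6,T7,T3] holders={T5,T8}
Step 16: wait(T2) -> count=0 queue=[T6,T7,T3,T2] holders={T5,T8}
Step 17: signal(T5) -> count=0 queue=[T7,T3,T2] holders={T6,T8}
Step 18: wait(T4) -> count=0 queue=[T7,T3,T2,T4] holders={T6,T8}
Step 19: wait(T5) -> count=0 queue=[T7,T3,T2,T4,T5] holders={T6,T8}
Final holders: {T6,T8} -> T8 in holders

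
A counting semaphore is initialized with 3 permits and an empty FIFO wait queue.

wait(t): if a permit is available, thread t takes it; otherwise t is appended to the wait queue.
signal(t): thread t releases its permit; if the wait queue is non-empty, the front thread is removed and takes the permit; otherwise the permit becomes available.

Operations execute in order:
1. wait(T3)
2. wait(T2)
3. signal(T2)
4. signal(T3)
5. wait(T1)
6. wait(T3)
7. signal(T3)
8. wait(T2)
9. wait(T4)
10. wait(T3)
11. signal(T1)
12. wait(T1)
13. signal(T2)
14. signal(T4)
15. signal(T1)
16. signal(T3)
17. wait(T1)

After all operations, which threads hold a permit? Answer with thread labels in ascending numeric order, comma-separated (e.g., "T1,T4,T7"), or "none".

Step 1: wait(T3) -> count=2 queue=[] holders={T3}
Step 2: wait(T2) -> count=1 queue=[] holders={T2,T3}
Step 3: signal(T2) -> count=2 queue=[] holders={T3}
Step 4: signal(T3) -> count=3 queue=[] holders={none}
Step 5: wait(T1) -> count=2 queue=[] holders={T1}
Step 6: wait(T3) -> count=1 queue=[] holders={T1,T3}
Step 7: signal(T3) -> count=2 queue=[] holders={T1}
Step 8: wait(T2) -> count=1 queue=[] holders={T1,T2}
Step 9: wait(T4) -> count=0 queue=[] holders={T1,T2,T4}
Step 10: wait(T3) -> count=0 queue=[T3] holders={T1,T2,T4}
Step 11: signal(T1) -> count=0 queue=[] holders={T2,T3,T4}
Step 12: wait(T1) -> count=0 queue=[T1] holders={T2,T3,T4}
Step 13: signal(T2) -> count=0 queue=[] holders={T1,T3,T4}
Step 14: signal(T4) -> count=1 queue=[] holders={T1,T3}
Step 15: signal(T1) -> count=2 queue=[] holders={T3}
Step 16: signal(T3) -> count=3 queue=[] holders={none}
Step 17: wait(T1) -> count=2 queue=[] holders={T1}
Final holders: T1

Answer: T1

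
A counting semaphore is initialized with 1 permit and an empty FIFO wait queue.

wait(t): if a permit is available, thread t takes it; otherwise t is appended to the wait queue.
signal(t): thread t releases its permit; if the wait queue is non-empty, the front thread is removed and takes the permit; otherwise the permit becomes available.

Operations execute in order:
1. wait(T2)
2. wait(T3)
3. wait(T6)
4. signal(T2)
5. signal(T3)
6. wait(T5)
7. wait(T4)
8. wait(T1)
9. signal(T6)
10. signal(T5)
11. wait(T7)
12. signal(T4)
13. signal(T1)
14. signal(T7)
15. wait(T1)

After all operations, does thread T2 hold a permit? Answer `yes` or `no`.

Answer: no

Derivation:
Step 1: wait(T2) -> count=0 queue=[] holders={T2}
Step 2: wait(T3) -> count=0 queue=[T3] holders={T2}
Step 3: wait(T6) -> count=0 queue=[T3,T6] holders={T2}
Step 4: signal(T2) -> count=0 queue=[T6] holders={T3}
Step 5: signal(T3) -> count=0 queue=[] holders={T6}
Step 6: wait(T5) -> count=0 queue=[T5] holders={T6}
Step 7: wait(T4) -> count=0 queue=[T5,T4] holders={T6}
Step 8: wait(T1) -> count=0 queue=[T5,T4,T1] holders={T6}
Step 9: signal(T6) -> count=0 queue=[T4,T1] holders={T5}
Step 10: signal(T5) -> count=0 queue=[T1] holders={T4}
Step 11: wait(T7) -> count=0 queue=[T1,T7] holders={T4}
Step 12: signal(T4) -> count=0 queue=[T7] holders={T1}
Step 13: signal(T1) -> count=0 queue=[] holders={T7}
Step 14: signal(T7) -> count=1 queue=[] holders={none}
Step 15: wait(T1) -> count=0 queue=[] holders={T1}
Final holders: {T1} -> T2 not in holders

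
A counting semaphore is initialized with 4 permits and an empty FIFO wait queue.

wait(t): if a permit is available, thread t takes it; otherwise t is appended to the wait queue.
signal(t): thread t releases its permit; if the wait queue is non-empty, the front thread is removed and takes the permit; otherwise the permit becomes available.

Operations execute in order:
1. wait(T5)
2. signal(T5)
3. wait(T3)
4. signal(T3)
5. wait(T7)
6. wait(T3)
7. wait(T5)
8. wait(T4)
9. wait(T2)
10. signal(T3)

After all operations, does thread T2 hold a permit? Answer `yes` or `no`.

Answer: yes

Derivation:
Step 1: wait(T5) -> count=3 queue=[] holders={T5}
Step 2: signal(T5) -> count=4 queue=[] holders={none}
Step 3: wait(T3) -> count=3 queue=[] holders={T3}
Step 4: signal(T3) -> count=4 queue=[] holders={none}
Step 5: wait(T7) -> count=3 queue=[] holders={T7}
Step 6: wait(T3) -> count=2 queue=[] holders={T3,T7}
Step 7: wait(T5) -> count=1 queue=[] holders={T3,T5,T7}
Step 8: wait(T4) -> count=0 queue=[] holders={T3,T4,T5,T7}
Step 9: wait(T2) -> count=0 queue=[T2] holders={T3,T4,T5,T7}
Step 10: signal(T3) -> count=0 queue=[] holders={T2,T4,T5,T7}
Final holders: {T2,T4,T5,T7} -> T2 in holders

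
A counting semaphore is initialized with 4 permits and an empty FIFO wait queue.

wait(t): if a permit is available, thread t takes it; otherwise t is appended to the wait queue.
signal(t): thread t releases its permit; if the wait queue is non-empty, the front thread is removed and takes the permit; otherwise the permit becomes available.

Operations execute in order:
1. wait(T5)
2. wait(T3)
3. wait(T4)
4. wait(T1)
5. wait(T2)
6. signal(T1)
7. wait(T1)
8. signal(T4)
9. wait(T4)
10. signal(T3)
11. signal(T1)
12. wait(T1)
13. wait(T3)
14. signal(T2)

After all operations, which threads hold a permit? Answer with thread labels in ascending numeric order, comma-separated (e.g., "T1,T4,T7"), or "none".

Step 1: wait(T5) -> count=3 queue=[] holders={T5}
Step 2: wait(T3) -> count=2 queue=[] holders={T3,T5}
Step 3: wait(T4) -> count=1 queue=[] holders={T3,T4,T5}
Step 4: wait(T1) -> count=0 queue=[] holders={T1,T3,T4,T5}
Step 5: wait(T2) -> count=0 queue=[T2] holders={T1,T3,T4,T5}
Step 6: signal(T1) -> count=0 queue=[] holders={T2,T3,T4,T5}
Step 7: wait(T1) -> count=0 queue=[T1] holders={T2,T3,T4,T5}
Step 8: signal(T4) -> count=0 queue=[] holders={T1,T2,T3,T5}
Step 9: wait(T4) -> count=0 queue=[T4] holders={T1,T2,T3,T5}
Step 10: signal(T3) -> count=0 queue=[] holders={T1,T2,T4,T5}
Step 11: signal(T1) -> count=1 queue=[] holders={T2,T4,T5}
Step 12: wait(T1) -> count=0 queue=[] holders={T1,T2,T4,T5}
Step 13: wait(T3) -> count=0 queue=[T3] holders={T1,T2,T4,T5}
Step 14: signal(T2) -> count=0 queue=[] holders={T1,T3,T4,T5}
Final holders: T1,T3,T4,T5

Answer: T1,T3,T4,T5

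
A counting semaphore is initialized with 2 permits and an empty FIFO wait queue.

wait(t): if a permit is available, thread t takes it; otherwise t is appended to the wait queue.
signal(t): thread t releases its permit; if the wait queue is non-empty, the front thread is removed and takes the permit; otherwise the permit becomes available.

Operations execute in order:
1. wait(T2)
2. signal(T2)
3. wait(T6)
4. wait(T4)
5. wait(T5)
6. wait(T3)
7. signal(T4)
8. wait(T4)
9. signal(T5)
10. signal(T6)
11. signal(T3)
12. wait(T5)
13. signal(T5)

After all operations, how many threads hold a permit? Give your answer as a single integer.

Answer: 1

Derivation:
Step 1: wait(T2) -> count=1 queue=[] holders={T2}
Step 2: signal(T2) -> count=2 queue=[] holders={none}
Step 3: wait(T6) -> count=1 queue=[] holders={T6}
Step 4: wait(T4) -> count=0 queue=[] holders={T4,T6}
Step 5: wait(T5) -> count=0 queue=[T5] holders={T4,T6}
Step 6: wait(T3) -> count=0 queue=[T5,T3] holders={T4,T6}
Step 7: signal(T4) -> count=0 queue=[T3] holders={T5,T6}
Step 8: wait(T4) -> count=0 queue=[T3,T4] holders={T5,T6}
Step 9: signal(T5) -> count=0 queue=[T4] holders={T3,T6}
Step 10: signal(T6) -> count=0 queue=[] holders={T3,T4}
Step 11: signal(T3) -> count=1 queue=[] holders={T4}
Step 12: wait(T5) -> count=0 queue=[] holders={T4,T5}
Step 13: signal(T5) -> count=1 queue=[] holders={T4}
Final holders: {T4} -> 1 thread(s)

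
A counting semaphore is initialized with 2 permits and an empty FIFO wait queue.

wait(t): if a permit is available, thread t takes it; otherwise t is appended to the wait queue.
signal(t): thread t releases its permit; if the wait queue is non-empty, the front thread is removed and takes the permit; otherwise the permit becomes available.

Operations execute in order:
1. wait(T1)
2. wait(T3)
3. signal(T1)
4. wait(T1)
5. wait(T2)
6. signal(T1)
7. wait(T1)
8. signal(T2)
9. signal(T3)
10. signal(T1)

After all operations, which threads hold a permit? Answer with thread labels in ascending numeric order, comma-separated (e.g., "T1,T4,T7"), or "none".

Answer: none

Derivation:
Step 1: wait(T1) -> count=1 queue=[] holders={T1}
Step 2: wait(T3) -> count=0 queue=[] holders={T1,T3}
Step 3: signal(T1) -> count=1 queue=[] holders={T3}
Step 4: wait(T1) -> count=0 queue=[] holders={T1,T3}
Step 5: wait(T2) -> count=0 queue=[T2] holders={T1,T3}
Step 6: signal(T1) -> count=0 queue=[] holders={T2,T3}
Step 7: wait(T1) -> count=0 queue=[T1] holders={T2,T3}
Step 8: signal(T2) -> count=0 queue=[] holders={T1,T3}
Step 9: signal(T3) -> count=1 queue=[] holders={T1}
Step 10: signal(T1) -> count=2 queue=[] holders={none}
Final holders: none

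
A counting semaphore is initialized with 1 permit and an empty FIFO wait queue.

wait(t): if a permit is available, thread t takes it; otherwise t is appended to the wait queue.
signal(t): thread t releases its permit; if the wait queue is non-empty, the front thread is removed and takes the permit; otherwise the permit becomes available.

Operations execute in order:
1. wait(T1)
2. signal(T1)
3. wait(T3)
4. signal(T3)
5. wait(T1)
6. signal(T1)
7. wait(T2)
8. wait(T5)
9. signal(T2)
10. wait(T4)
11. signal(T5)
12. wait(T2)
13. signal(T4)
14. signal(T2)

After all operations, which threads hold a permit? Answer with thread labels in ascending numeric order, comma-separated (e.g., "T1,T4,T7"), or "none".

Answer: none

Derivation:
Step 1: wait(T1) -> count=0 queue=[] holders={T1}
Step 2: signal(T1) -> count=1 queue=[] holders={none}
Step 3: wait(T3) -> count=0 queue=[] holders={T3}
Step 4: signal(T3) -> count=1 queue=[] holders={none}
Step 5: wait(T1) -> count=0 queue=[] holders={T1}
Step 6: signal(T1) -> count=1 queue=[] holders={none}
Step 7: wait(T2) -> count=0 queue=[] holders={T2}
Step 8: wait(T5) -> count=0 queue=[T5] holders={T2}
Step 9: signal(T2) -> count=0 queue=[] holders={T5}
Step 10: wait(T4) -> count=0 queue=[T4] holders={T5}
Step 11: signal(T5) -> count=0 queue=[] holders={T4}
Step 12: wait(T2) -> count=0 queue=[T2] holders={T4}
Step 13: signal(T4) -> count=0 queue=[] holders={T2}
Step 14: signal(T2) -> count=1 queue=[] holders={none}
Final holders: none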